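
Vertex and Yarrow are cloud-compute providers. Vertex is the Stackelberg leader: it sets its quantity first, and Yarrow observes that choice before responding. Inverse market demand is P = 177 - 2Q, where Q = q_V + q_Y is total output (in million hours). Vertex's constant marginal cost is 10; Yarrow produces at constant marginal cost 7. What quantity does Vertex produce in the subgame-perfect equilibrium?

Solve by backward induction. Given q_V, the follower Yarrow maximises π_Y = (177 - 2q_V - 2q_Y)q_Y - 7q_Y.
Setting the follower's marginal profit to zero, 170 - 2q_V - 4q_Y = 0, i.e. q_Y = (170 - 2q_V)/4.
The leader anticipates this reaction. Substituting into P = 177 - 2Q gives P = 92 - q_V, so π_V = (92 - q_V)q_V - 10q_V.
Leader FOC: 82 - 2q_V = 0, so q_V = 41.
Then q_Y = (170 - 2·41)/4 = 22.

41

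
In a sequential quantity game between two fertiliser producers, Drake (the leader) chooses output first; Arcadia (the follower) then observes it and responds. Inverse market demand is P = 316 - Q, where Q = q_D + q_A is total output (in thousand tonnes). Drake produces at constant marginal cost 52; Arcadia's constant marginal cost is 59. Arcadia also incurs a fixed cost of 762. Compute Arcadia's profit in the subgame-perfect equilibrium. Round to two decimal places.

2928.56

Solve by backward induction. Given q_D, the follower Arcadia maximises π_A = (316 - q_D - q_A)q_A - 59q_A.
Setting the follower's marginal profit to zero, 257 - q_D - 2q_A = 0, i.e. q_A = (257 - q_D)/2.
The leader anticipates this reaction. Substituting into P = 316 - Q gives P = 375/2 - (1/2)q_D, so π_D = (375/2 - (1/2)q_D)q_D - 52q_D.
Maximising: ∂π_D/∂q_D = 271/2 - q_D = 0, giving q_D = 271/2.
Then q_A = (257 - 271/2)/2 = 243/4.
Price P = 316 - 785/4 = 479/4.
Arcadia's profit: (479/4 - 59)·(243/4) - 762 = 2928.5625.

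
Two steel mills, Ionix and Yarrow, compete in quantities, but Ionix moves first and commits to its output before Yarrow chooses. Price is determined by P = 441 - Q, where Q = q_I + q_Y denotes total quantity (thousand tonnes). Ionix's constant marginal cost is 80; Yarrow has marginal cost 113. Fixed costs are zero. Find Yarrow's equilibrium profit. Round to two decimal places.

Solve by backward induction. Given q_I, the follower Yarrow maximises π_Y = (441 - q_I - q_Y)q_Y - 113q_Y.
Follower FOC: 328 - q_I - 2q_Y = 0, so q_Y(q_I) = (328 - q_I)/2.
Ionix substitutes q_Y(q_I) into its own profit: π_I = q_I(441 - q_I - (328 - q_I)/2) - 80q_I = (277 - (1/2)q_I)q_I - 80q_I.
The leader's first-order condition 197 - q_I = 0 yields q_I = 197.
Then q_Y = (328 - 197)/2 = 131/2.
Price P = 441 - 525/2 = 357/2.
Yarrow's profit: (357/2 - 113)·(131/2) = 4290.2500.

4290.25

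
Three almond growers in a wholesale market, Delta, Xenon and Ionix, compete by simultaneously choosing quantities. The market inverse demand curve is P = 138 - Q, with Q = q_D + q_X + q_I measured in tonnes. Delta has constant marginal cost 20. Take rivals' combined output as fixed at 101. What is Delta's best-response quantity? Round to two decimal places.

With rivals' combined output fixed at 101, Delta's profit is π_D = (138 - 101 - q_D)q_D - (20q_D) = (37 - q_D)q_D - (20q_D).
∂π_D/∂q_D = 17 - 2q_D = 0, so q_D = 17/2.

8.50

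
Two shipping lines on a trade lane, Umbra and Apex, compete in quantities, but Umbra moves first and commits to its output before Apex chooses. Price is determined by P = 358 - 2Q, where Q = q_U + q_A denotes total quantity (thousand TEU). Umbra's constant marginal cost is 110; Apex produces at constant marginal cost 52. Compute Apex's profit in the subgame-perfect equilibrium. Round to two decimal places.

5565.13

The follower Apex best-responds to any q_U: π_A = (358 - 2Q)q_A - 52q_A.
∂π_A/∂q_A = 306 - 2q_U - 4q_A = 0 gives the reaction function q_A = (306 - 2q_U)/4.
The leader anticipates this reaction. Substituting into P = 358 - 2Q gives P = 205 - q_U, so π_U = (205 - q_U)q_U - 110q_U.
Leader FOC: 95 - 2q_U = 0, so q_U = 95/2.
Then q_A = (306 - 2·(95/2))/4 = 211/4.
Price P = 358 - 2·(401/4) = 315/2.
Apex's profit: (315/2 - 52)·(211/4) = 5565.1250.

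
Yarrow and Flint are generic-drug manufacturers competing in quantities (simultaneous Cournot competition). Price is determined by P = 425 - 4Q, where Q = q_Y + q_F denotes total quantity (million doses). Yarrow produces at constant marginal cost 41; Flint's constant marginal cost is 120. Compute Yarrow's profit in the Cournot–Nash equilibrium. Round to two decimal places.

Yarrow's profit: π_Y = (425 - 4Q)q_Y - (41q_Y). Setting ∂π_Y/∂q_Y = 0: 384 - 8q_Y - 4(q_F) = 0.
Flint's first-order condition: 305 - 8q_F - 4(q_Y) = 0.
Best responses: q_Y = (384 - 4q_F)/8, q_F = (305 - 4q_Y)/8.
Solving the pair: q_Y = 463/12, q_F = 113/6.
Price P = 425 - 4·(689/12) = 586/3.
Yarrow's profit: (586/3 - 41)·(463/12) = 5954.6944.

5954.69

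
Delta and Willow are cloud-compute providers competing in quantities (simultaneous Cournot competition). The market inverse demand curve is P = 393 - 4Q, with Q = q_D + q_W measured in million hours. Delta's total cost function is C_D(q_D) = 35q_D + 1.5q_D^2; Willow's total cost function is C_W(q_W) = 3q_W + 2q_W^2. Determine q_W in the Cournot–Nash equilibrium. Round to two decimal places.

24.64

Delta's profit: π_D = (393 - 4Q)q_D - (35q_D + (3/2)q_D²). Setting ∂π_D/∂q_D = 0: 358 - 11q_D - 4(q_W) = 0.
Willow's profit: π_W = (393 - 4Q)q_W - (3q_W + 2q_W²). Setting ∂π_W/∂q_W = 0: 390 - 12q_W - 4(q_D) = 0.
Rearranging gives the reaction functions q_D = (358 - 4q_W)/11 and q_W = (390 - 4q_D)/12.
Substituting one into the other gives q_D = 684/29 and q_W = 1429/58.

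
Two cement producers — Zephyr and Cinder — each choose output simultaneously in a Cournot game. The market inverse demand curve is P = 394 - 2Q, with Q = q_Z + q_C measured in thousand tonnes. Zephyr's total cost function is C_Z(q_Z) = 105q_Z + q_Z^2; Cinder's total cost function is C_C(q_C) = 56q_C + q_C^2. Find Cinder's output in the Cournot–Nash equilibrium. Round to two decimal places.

Zephyr's profit: π_Z = (394 - 2Q)q_Z - (105q_Z + q_Z²). Setting ∂π_Z/∂q_Z = 0: 289 - 6q_Z - 2(q_C) = 0.
Cinder's profit: π_C = (394 - 2Q)q_C - (56q_C + q_C²). Setting ∂π_C/∂q_C = 0: 338 - 6q_C - 2(q_Z) = 0.
Rearranging gives the reaction functions q_Z = (289 - 2q_C)/6 and q_C = (338 - 2q_Z)/6.
Substituting one into the other gives q_Z = 529/16 and q_C = 725/16.

45.31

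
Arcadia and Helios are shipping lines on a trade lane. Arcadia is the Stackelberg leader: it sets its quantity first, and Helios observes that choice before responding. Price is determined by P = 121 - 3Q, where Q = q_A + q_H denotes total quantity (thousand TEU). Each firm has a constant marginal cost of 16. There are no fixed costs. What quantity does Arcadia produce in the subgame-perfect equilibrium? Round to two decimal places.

17.50

The follower Helios best-responds to any q_A: π_H = (121 - 3Q)q_H - 16q_H.
∂π_H/∂q_H = 105 - 3q_A - 6q_H = 0 gives the reaction function q_H = (105 - 3q_A)/6.
The leader anticipates this reaction. Substituting into P = 121 - 3Q gives P = 137/2 - (3/2)q_A, so π_A = (137/2 - (3/2)q_A)q_A - 16q_A.
Leader FOC: 105/2 - 3q_A = 0, so q_A = 35/2.
Then q_H = (105 - 3·(35/2))/6 = 35/4.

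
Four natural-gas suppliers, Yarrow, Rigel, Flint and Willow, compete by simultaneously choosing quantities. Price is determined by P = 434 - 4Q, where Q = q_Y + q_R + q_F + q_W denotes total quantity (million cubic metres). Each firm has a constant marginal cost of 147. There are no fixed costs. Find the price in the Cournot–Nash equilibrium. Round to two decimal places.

A representative firm's profit is π_i = q_i(434 - 4Q) - 147q_i.
First-order condition (treating rivals' output as given): 287 - 8q_i - 4·Σ_{j≠i} q_j = 0.
With identical firms every q_j equals q_i, so Σ_{j≠i} q_j = 3q_i and 287 = 20q_i, giving q_i = 287/20.
Total output Q = 287/5, so price P = 434 - 4·(287/5) = 1022/5.

204.40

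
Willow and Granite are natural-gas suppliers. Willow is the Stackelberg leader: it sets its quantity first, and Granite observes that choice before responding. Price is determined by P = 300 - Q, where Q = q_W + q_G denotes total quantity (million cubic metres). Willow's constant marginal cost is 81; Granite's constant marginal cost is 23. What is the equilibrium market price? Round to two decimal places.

Solve by backward induction. Given q_W, the follower Granite maximises π_G = (300 - q_W - q_G)q_G - 23q_G.
Follower FOC: 277 - q_W - 2q_G = 0, so q_G(q_W) = (277 - q_W)/2.
The leader anticipates this reaction. Substituting into P = 300 - Q gives P = 323/2 - (1/2)q_W, so π_W = (323/2 - (1/2)q_W)q_W - 81q_W.
Leader FOC: 161/2 - q_W = 0, so q_W = 161/2.
Then q_G = (277 - 161/2)/2 = 393/4.
Total output Q = 715/4, so price P = 300 - 715/4 = 485/4.

121.25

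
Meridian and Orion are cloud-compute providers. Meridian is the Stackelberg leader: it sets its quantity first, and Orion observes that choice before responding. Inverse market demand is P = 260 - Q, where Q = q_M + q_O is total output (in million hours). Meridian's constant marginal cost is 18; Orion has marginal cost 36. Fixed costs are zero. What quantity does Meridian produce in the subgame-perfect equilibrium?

130

Solve by backward induction. Given q_M, the follower Orion maximises π_O = (260 - q_M - q_O)q_O - 36q_O.
Follower FOC: 224 - q_M - 2q_O = 0, so q_O(q_M) = (224 - q_M)/2.
The leader anticipates this reaction. Substituting into P = 260 - Q gives P = 148 - (1/2)q_M, so π_M = (148 - (1/2)q_M)q_M - 18q_M.
The leader's first-order condition 130 - q_M = 0 yields q_M = 130.
Then q_O = (224 - 130)/2 = 47.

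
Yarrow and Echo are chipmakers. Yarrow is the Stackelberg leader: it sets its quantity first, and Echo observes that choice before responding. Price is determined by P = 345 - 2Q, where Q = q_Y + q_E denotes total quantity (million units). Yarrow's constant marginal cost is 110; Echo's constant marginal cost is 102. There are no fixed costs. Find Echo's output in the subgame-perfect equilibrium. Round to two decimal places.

32.38

The follower Echo best-responds to any q_Y: π_E = (345 - 2Q)q_E - 102q_E.
Follower FOC: 243 - 2q_Y - 4q_E = 0, so q_E(q_Y) = (243 - 2q_Y)/4.
The leader anticipates this reaction. Substituting into P = 345 - 2Q gives P = 447/2 - q_Y, so π_Y = (447/2 - q_Y)q_Y - 110q_Y.
The leader's first-order condition 227/2 - 2q_Y = 0 yields q_Y = 227/4.
Then q_E = (243 - 2·(227/4))/4 = 259/8.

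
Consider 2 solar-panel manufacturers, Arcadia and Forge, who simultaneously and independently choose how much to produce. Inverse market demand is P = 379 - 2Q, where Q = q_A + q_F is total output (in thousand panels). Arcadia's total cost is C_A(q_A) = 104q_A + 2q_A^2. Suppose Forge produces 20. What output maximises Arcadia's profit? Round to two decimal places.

29.38

With the rival's output fixed at 20, Arcadia's profit is π_A = (379 - 2·20 - 2q_A)q_A - (104q_A + 2q_A²) = (339 - 2q_A)q_A - (104q_A + 2q_A²).
∂π_A/∂q_A = 235 - 8q_A = 0, so q_A = 235/8.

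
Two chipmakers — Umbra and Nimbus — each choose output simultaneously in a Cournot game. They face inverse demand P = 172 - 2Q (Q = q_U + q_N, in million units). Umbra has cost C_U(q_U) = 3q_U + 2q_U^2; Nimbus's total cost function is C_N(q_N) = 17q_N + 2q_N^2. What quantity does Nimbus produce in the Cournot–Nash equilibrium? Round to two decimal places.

15.03

Umbra's profit: π_U = (172 - 2Q)q_U - (3q_U + 2q_U²). Setting ∂π_U/∂q_U = 0: 169 - 8q_U - 2(q_N) = 0.
Nimbus's profit: π_N = (172 - 2Q)q_N - (17q_N + 2q_N²). Setting ∂π_N/∂q_N = 0: 155 - 8q_N - 2(q_U) = 0.
So q_U = (169 - 2q_N)/8 and q_N = (155 - 2q_U)/8.
Solving the pair: q_U = 521/30, q_N = 451/30.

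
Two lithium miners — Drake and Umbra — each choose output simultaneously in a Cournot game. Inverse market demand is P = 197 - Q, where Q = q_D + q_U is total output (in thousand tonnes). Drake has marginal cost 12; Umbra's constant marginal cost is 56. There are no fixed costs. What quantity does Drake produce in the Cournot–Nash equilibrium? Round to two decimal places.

Drake's profit: π_D = (197 - Q)q_D - (12q_D). Setting ∂π_D/∂q_D = 0: 185 - 2q_D - (q_U) = 0.
Umbra's first-order condition: 141 - 2q_U - (q_D) = 0.
Rearranging gives the reaction functions q_D = (185 - q_U)/2 and q_U = (141 - q_D)/2.
Substituting one into the other gives q_D = 229/3 and q_U = 97/3.

76.33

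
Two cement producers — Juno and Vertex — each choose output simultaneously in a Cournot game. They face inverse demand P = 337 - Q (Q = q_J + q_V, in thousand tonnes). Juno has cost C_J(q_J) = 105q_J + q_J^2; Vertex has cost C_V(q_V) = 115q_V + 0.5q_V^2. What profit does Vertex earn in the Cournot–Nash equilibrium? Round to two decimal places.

5334.74

Juno's profit: π_J = (337 - Q)q_J - (105q_J + q_J²). Setting ∂π_J/∂q_J = 0: 232 - 4q_J - (q_V) = 0.
Vertex's first-order condition: 222 - 3q_V - (q_J) = 0.
Best responses: q_J = (232 - q_V)/4, q_V = (222 - q_J)/3.
Solving the pair: q_J = 474/11, q_V = 656/11.
Price P = 337 - 1130/11 = 234.2727.
Vertex's profit: 234.2727·(656/11) - 115·(656/11) - (1/2)(656/11)² = 5334.7438.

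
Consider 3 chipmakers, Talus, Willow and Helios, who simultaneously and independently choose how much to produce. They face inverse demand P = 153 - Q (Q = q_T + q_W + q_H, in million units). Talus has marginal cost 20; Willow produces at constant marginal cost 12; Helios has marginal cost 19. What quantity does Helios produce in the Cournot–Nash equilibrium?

32

Talus's profit: π_T = (153 - Q)q_T - (20q_T). Setting ∂π_T/∂q_T = 0: 133 - 2q_T - (q_W + q_H) = 0.
Willow's profit: π_W = (153 - Q)q_W - (12q_W). Setting ∂π_W/∂q_W = 0: 141 - 2q_W - (q_T + q_H) = 0.
Helios's first-order condition: 134 - 2q_H - (q_T + q_W) = 0.
Adding the 3 conditions: 408 − 2Q − 2Q = 0, i.e. Q = 102.
Back-substituting: q_T = (133 − 102) = 31, q_W = (141 − 102) = 39, q_H = (134 − 102) = 32.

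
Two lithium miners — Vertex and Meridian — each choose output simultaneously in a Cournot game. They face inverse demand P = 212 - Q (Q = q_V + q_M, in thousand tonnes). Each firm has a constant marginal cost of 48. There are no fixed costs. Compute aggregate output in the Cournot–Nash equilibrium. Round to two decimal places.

109.33

Each firm earns π_i = (212 - Q)q_i - 48q_i.
Setting ∂π_i/∂q_i = 0 with rivals' quantities fixed: 164 - 2q_i - q_j = 0.
By symmetry each firm produces the same amount; substituting q_j = q_i yields q_i = 164/3.
Total output Q = 164/3 + 164/3 = 328/3.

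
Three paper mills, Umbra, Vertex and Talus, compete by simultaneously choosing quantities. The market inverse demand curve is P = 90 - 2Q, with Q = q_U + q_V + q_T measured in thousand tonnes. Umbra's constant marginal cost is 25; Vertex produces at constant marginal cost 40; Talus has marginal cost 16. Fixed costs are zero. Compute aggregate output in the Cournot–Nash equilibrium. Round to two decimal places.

23.63

Umbra's profit: π_U = (90 - 2Q)q_U - (25q_U). Setting ∂π_U/∂q_U = 0: 65 - 4q_U - 2(q_V + q_T) = 0.
Vertex's first-order condition: 50 - 4q_V - 2(q_U + q_T) = 0.
Talus's profit: π_T = (90 - 2Q)q_T - (16q_T). Setting ∂π_T/∂q_T = 0: 74 - 4q_T - 2(q_U + q_V) = 0.
Summing all 3 equations gives 189 − 8Q = 0, hence Q = 189/8.
Back-substituting: q_U = (65 − 189/4)/2 = 71/8, q_V = (50 − 189/4)/2 = 11/8, q_T = (74 − 189/4)/2 = 107/8.
Total output Q = 71/8 + 11/8 + 107/8 = 189/8.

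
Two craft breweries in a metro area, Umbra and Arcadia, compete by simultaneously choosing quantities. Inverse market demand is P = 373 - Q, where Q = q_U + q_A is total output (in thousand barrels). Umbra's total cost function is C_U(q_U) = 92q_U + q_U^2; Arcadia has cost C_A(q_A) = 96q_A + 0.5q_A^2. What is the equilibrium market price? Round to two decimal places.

246.36

Umbra's profit: π_U = (373 - Q)q_U - (92q_U + q_U²). Setting ∂π_U/∂q_U = 0: 281 - 4q_U - (q_A) = 0.
Arcadia's profit: π_A = (373 - Q)q_A - (96q_A + (1/2)q_A²). Setting ∂π_A/∂q_A = 0: 277 - 3q_A - (q_U) = 0.
So q_U = (281 - q_A)/4 and q_A = (277 - q_U)/3.
Solving the pair: q_U = 566/11, q_A = 827/11.
Total output Q = 1393/11, so price P = 373 - 1393/11 = 246.3636.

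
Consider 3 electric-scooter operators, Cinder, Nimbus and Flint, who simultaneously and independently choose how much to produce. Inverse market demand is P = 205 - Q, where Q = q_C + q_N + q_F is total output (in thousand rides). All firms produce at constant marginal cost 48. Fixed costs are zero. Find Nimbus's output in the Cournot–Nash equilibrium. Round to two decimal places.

39.25

A representative firm's profit is π_i = q_i(205 - Q) - 48q_i.
Setting ∂π_i/∂q_i = 0 with rivals' quantities fixed: 157 - 2q_i - Σ_{j≠i} q_j = 0.
With identical firms every q_j equals q_i, so Σ_{j≠i} q_j = 2q_i and 157 = 4q_i, giving q_i = 157/4.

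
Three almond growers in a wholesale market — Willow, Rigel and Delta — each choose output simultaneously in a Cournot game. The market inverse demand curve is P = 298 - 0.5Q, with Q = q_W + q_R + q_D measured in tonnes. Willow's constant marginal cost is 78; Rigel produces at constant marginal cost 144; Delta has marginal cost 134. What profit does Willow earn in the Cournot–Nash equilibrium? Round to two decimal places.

Willow's profit: π_W = (298 - 0.5Q)q_W - (78q_W). Setting ∂π_W/∂q_W = 0: 220 - q_W - (1/2)(q_R + q_D) = 0.
Rigel's profit: π_R = (298 - 0.5Q)q_R - (144q_R). Setting ∂π_R/∂q_R = 0: 154 - q_R - (1/2)(q_W + q_D) = 0.
Delta's first-order condition: 164 - q_D - (1/2)(q_W + q_R) = 0.
Summing all 3 equations gives 538 − 2Q = 0, hence Q = 269.
Back-substituting: q_W = (220 − 269/2)/(1/2) = 171, q_R = (154 − 269/2)/(1/2) = 39, q_D = (164 − 269/2)/(1/2) = 59.
Price P = 298 - (1/2)·269 = 327/2.
Willow's profit: (327/2 - 78)·171 = 14620.5000.

14620.50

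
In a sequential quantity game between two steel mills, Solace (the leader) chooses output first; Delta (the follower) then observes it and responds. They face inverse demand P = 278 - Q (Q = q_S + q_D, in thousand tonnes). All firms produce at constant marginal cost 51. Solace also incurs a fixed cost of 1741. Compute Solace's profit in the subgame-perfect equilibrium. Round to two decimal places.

Solve by backward induction. Given q_S, the follower Delta maximises π_D = (278 - q_S - q_D)q_D - 51q_D.
Follower FOC: 227 - q_S - 2q_D = 0, so q_D(q_S) = (227 - q_S)/2.
The leader anticipates this reaction. Substituting into P = 278 - Q gives P = 329/2 - (1/2)q_S, so π_S = (329/2 - (1/2)q_S)q_S - 51q_S.
Maximising: ∂π_S/∂q_S = 227/2 - q_S = 0, giving q_S = 227/2.
Then q_D = (227 - 227/2)/2 = 227/4.
Price P = 278 - 681/4 = 431/4.
Solace's profit: (431/4 - 51)·(227/2) - 1741 = 4700.1250.

4700.13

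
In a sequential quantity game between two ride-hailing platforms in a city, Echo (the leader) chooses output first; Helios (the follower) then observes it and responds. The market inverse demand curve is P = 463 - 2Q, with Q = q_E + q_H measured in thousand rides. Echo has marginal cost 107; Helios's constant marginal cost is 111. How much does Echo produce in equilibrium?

90

Solve by backward induction. Given q_E, the follower Helios maximises π_H = (463 - 2q_E - 2q_H)q_H - 111q_H.
Follower FOC: 352 - 2q_E - 4q_H = 0, so q_H(q_E) = (352 - 2q_E)/4.
The leader anticipates this reaction. Substituting into P = 463 - 2Q gives P = 287 - q_E, so π_E = (287 - q_E)q_E - 107q_E.
Leader FOC: 180 - 2q_E = 0, so q_E = 90.
Then q_H = (352 - 2·90)/4 = 43.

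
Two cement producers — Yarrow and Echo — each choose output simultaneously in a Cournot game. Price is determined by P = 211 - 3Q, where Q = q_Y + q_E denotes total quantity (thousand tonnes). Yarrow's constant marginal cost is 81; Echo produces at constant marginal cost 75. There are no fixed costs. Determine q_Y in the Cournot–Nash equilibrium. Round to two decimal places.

Yarrow's profit: π_Y = (211 - 3Q)q_Y - (81q_Y). Setting ∂π_Y/∂q_Y = 0: 130 - 6q_Y - 3(q_E) = 0.
Echo's profit: π_E = (211 - 3Q)q_E - (75q_E). Setting ∂π_E/∂q_E = 0: 136 - 6q_E - 3(q_Y) = 0.
So q_Y = (130 - 3q_E)/6 and q_E = (136 - 3q_Y)/6.
Solving the pair: q_Y = 124/9, q_E = 142/9.

13.78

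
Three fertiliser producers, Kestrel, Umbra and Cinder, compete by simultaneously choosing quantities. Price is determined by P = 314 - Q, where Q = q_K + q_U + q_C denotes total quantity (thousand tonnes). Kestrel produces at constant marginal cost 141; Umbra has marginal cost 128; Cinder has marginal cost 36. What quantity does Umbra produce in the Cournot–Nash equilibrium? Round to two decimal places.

26.75

Kestrel's profit: π_K = (314 - Q)q_K - (141q_K). Setting ∂π_K/∂q_K = 0: 173 - 2q_K - (q_U + q_C) = 0.
Umbra's profit: π_U = (314 - Q)q_U - (128q_U). Setting ∂π_U/∂q_U = 0: 186 - 2q_U - (q_K + q_C) = 0.
Cinder's profit: π_C = (314 - Q)q_C - (36q_C). Setting ∂π_C/∂q_C = 0: 278 - 2q_C - (q_K + q_U) = 0.
Adding the 3 first-order conditions: 637 − 4Q = 0, so Q = 637/4.
Back-substituting: q_K = (173 − 637/4) = 55/4, q_U = (186 − 637/4) = 107/4, q_C = (278 − 637/4) = 475/4.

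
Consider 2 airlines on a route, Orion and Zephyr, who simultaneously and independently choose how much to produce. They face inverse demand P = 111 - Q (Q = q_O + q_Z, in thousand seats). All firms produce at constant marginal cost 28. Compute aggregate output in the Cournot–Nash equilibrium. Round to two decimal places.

Each firm earns π_i = (111 - Q)q_i - 28q_i.
Setting ∂π_i/∂q_i = 0 with rivals' quantities fixed: 83 - 2q_i - q_j = 0.
By symmetry each firm produces the same amount; substituting q_j = q_i yields q_i = 83/3.
Total output Q = 83/3 + 83/3 = 166/3.

55.33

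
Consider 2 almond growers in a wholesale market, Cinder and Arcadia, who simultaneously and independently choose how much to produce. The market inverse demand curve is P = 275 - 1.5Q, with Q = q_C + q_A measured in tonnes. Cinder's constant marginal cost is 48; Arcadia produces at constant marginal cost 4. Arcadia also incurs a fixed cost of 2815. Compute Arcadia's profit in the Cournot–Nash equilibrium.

4535

Cinder's profit: π_C = (275 - 1.5Q)q_C - (48q_C). Setting ∂π_C/∂q_C = 0: 227 - 3q_C - (3/2)(q_A) = 0.
Arcadia's first-order condition: 271 - 3q_A - (3/2)(q_C) = 0.
Best responses: q_C = (227 - (3/2)q_A)/3, q_A = (271 - (3/2)q_C)/3.
Solving the pair: q_C = 122/3, q_A = 70.
Price P = 275 - (3/2)·(332/3) = 109.
Arcadia's profit: (109 - 4)·70 - 2815 = 4535.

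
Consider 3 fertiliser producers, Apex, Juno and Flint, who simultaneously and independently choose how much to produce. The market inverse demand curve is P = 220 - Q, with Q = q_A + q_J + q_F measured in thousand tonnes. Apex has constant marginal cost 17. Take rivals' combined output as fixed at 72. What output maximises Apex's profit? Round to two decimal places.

With rivals' combined output fixed at 72, Apex's profit is π_A = (220 - 72 - q_A)q_A - (17q_A) = (148 - q_A)q_A - (17q_A).
∂π_A/∂q_A = 131 - 2q_A = 0, so q_A = 131/2.

65.50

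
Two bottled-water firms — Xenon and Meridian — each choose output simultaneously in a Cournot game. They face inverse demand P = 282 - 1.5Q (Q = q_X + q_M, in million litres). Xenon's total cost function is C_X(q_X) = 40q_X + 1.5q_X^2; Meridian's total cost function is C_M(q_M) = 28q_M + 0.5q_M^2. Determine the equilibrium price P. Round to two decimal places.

Xenon's profit: π_X = (282 - 1.5Q)q_X - (40q_X + (3/2)q_X²). Setting ∂π_X/∂q_X = 0: 242 - 6q_X - (3/2)(q_M) = 0.
Meridian's first-order condition: 254 - 4q_M - (3/2)(q_X) = 0.
Best responses: q_X = (242 - (3/2)q_M)/6, q_M = (254 - (3/2)q_X)/4.
Substituting one into the other gives q_X = 26.9885 and q_M = 1548/29.
Total output Q = 80.3678, so price P = 282 - (3/2)·80.3678 = 161.4483.

161.45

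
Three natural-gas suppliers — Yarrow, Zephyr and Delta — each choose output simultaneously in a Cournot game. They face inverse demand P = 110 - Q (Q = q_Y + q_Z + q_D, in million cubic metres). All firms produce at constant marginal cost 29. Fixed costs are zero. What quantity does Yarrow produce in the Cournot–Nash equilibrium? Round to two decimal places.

20.25

A representative firm's profit is π_i = q_i(110 - Q) - 29q_i.
Setting ∂π_i/∂q_i = 0 with rivals' quantities fixed: 81 - 2q_i - Σ_{j≠i} q_j = 0.
With identical firms every q_j equals q_i, so Σ_{j≠i} q_j = 2q_i and 81 = 4q_i, giving q_i = 81/4.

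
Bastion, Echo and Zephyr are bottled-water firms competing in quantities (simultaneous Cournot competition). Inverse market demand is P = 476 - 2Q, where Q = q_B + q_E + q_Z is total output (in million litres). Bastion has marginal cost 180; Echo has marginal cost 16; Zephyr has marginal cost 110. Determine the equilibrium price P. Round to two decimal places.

195.50

Bastion's profit: π_B = (476 - 2Q)q_B - (180q_B). Setting ∂π_B/∂q_B = 0: 296 - 4q_B - 2(q_E + q_Z) = 0.
Echo's first-order condition: 460 - 4q_E - 2(q_B + q_Z) = 0.
Zephyr's first-order condition: 366 - 4q_Z - 2(q_B + q_E) = 0.
Adding the 3 conditions: 1122 − 4Q − 4Q = 0, i.e. Q = 561/4.
Back-substituting: q_B = (296 − 561/2)/2 = 31/4, q_E = (460 − 561/2)/2 = 359/4, q_Z = (366 − 561/2)/2 = 171/4.
Total output Q = 561/4, so price P = 476 - 2·(561/4) = 391/2.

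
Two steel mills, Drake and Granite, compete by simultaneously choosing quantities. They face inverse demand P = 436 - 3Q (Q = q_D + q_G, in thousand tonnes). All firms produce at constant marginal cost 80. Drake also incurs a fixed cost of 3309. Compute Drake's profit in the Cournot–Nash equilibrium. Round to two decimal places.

Each firm earns π_i = (436 - 3Q)q_i - 80q_i.
Setting ∂π_i/∂q_i = 0 with rivals' quantities fixed: 356 - 6q_i - 3q_j = 0.
By symmetry each firm produces the same amount; substituting q_j = q_i yields q_i = 356/9.
Price P = 436 - 3·(712/9) = 596/3.
Drake's profit: (596/3 - 80)·(356/9) - 3309 = 1384.9259.

1384.93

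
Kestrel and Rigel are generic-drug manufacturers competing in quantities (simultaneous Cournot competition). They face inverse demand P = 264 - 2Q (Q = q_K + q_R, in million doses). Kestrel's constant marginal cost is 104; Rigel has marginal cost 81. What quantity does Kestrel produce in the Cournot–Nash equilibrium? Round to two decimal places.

22.83

Kestrel's profit: π_K = (264 - 2Q)q_K - (104q_K). Setting ∂π_K/∂q_K = 0: 160 - 4q_K - 2(q_R) = 0.
Rigel's first-order condition: 183 - 4q_R - 2(q_K) = 0.
So q_K = (160 - 2q_R)/4 and q_R = (183 - 2q_K)/4.
Solving the pair: q_K = 137/6, q_R = 103/3.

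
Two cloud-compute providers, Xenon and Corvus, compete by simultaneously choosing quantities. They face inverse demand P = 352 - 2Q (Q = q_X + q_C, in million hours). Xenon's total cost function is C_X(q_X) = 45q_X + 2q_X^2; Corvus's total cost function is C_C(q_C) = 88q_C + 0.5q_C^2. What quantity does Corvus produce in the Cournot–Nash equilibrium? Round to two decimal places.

Xenon's profit: π_X = (352 - 2Q)q_X - (45q_X + 2q_X²). Setting ∂π_X/∂q_X = 0: 307 - 8q_X - 2(q_C) = 0.
Corvus's first-order condition: 264 - 5q_C - 2(q_X) = 0.
Rearranging gives the reaction functions q_X = (307 - 2q_C)/8 and q_C = (264 - 2q_X)/5.
Substituting one into the other gives q_X = 1007/36 and q_C = 749/18.

41.61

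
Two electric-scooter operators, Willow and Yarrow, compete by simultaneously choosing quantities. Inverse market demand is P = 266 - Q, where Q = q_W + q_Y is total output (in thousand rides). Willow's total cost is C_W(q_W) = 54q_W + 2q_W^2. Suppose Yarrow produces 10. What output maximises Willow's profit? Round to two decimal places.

33.67

With the rival's output fixed at 10, Willow's profit is π_W = (266 - 10 - q_W)q_W - (54q_W + 2q_W²) = (256 - q_W)q_W - (54q_W + 2q_W²).
∂π_W/∂q_W = 202 - 6q_W = 0, so q_W = 101/3.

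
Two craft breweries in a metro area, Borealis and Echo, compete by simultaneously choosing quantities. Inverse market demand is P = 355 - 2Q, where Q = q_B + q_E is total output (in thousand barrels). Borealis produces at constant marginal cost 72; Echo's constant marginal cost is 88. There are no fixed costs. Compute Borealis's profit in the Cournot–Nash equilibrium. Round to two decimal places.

Borealis's profit: π_B = (355 - 2Q)q_B - (72q_B). Setting ∂π_B/∂q_B = 0: 283 - 4q_B - 2(q_E) = 0.
Echo's first-order condition: 267 - 4q_E - 2(q_B) = 0.
Best responses: q_B = (283 - 2q_E)/4, q_E = (267 - 2q_B)/4.
Substituting one into the other gives q_B = 299/6 and q_E = 251/6.
Price P = 355 - 2·(275/3) = 515/3.
Borealis's profit: (515/3 - 72)·(299/6) = 4966.7222.

4966.72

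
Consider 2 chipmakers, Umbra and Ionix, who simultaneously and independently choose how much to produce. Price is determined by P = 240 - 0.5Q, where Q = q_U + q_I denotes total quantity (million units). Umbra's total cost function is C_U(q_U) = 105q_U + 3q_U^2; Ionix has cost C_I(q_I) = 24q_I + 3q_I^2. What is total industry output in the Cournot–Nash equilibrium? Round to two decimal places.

Umbra's profit: π_U = (240 - 0.5Q)q_U - (105q_U + 3q_U²). Setting ∂π_U/∂q_U = 0: 135 - 7q_U - (1/2)(q_I) = 0.
Ionix's first-order condition: 216 - 7q_I - (1/2)(q_U) = 0.
Rearranging gives the reaction functions q_U = (135 - (1/2)q_I)/7 and q_I = (216 - (1/2)q_U)/7.
Solving the pair: q_U = 1116/65, q_I = 1926/65.
Total output Q = 1116/65 + 1926/65 = 234/5.

46.80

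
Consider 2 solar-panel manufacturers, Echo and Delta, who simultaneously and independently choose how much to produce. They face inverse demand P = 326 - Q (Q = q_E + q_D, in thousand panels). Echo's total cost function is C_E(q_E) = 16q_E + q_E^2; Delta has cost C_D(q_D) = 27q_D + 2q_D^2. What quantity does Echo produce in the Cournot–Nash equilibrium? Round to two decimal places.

67.87

Echo's profit: π_E = (326 - Q)q_E - (16q_E + q_E²). Setting ∂π_E/∂q_E = 0: 310 - 4q_E - (q_D) = 0.
Delta's first-order condition: 299 - 6q_D - (q_E) = 0.
Rearranging gives the reaction functions q_E = (310 - q_D)/4 and q_D = (299 - q_E)/6.
Solving the pair: q_E = 1561/23, q_D = 886/23.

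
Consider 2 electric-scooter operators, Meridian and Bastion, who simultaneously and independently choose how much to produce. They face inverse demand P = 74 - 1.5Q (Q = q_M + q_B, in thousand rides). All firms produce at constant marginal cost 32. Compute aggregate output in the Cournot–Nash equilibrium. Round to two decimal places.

A representative firm's profit is π_i = q_i(74 - 1.5Q) - 32q_i.
First-order condition (treating rivals' output as given): 42 - 3q_i - (3/2)q_j = 0.
By symmetry each firm produces the same amount; substituting q_j = q_i yields q_i = 42/(9/2) = 28/3.
Total output Q = 28/3 + 28/3 = 56/3.

18.67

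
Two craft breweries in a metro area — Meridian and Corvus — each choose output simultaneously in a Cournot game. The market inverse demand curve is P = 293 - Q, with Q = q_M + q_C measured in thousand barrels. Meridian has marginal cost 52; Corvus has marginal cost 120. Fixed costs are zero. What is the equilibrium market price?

Meridian's profit: π_M = (293 - Q)q_M - (52q_M). Setting ∂π_M/∂q_M = 0: 241 - 2q_M - (q_C) = 0.
Corvus's first-order condition: 173 - 2q_C - (q_M) = 0.
Rearranging gives the reaction functions q_M = (241 - q_C)/2 and q_C = (173 - q_M)/2.
Substituting one into the other gives q_M = 103 and q_C = 35.
Total output Q = 138, so price P = 293 - 138 = 155.

155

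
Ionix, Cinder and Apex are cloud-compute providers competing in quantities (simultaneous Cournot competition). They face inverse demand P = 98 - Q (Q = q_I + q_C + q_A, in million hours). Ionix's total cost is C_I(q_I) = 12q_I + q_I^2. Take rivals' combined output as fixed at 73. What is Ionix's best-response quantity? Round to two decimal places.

3.25

With rivals' combined output fixed at 73, Ionix's profit is π_I = (98 - 73 - q_I)q_I - (12q_I + q_I²) = (25 - q_I)q_I - (12q_I + q_I²).
∂π_I/∂q_I = 13 - 4q_I = 0, so q_I = 13/4.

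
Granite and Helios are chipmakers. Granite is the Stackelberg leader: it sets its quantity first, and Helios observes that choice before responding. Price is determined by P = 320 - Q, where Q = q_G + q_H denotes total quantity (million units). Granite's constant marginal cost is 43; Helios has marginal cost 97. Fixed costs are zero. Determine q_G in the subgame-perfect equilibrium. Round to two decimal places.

165.50

Solve by backward induction. Given q_G, the follower Helios maximises π_H = (320 - q_G - q_H)q_H - 97q_H.
∂π_H/∂q_H = 223 - q_G - 2q_H = 0 gives the reaction function q_H = (223 - q_G)/2.
The leader anticipates this reaction. Substituting into P = 320 - Q gives P = 417/2 - (1/2)q_G, so π_G = (417/2 - (1/2)q_G)q_G - 43q_G.
The leader's first-order condition 331/2 - q_G = 0 yields q_G = 331/2.
Then q_H = (223 - 331/2)/2 = 115/4.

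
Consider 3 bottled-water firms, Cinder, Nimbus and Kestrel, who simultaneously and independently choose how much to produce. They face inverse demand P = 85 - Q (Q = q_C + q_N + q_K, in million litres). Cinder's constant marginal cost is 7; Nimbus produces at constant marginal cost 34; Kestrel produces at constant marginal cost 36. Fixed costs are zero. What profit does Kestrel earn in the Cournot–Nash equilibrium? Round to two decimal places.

Cinder's profit: π_C = (85 - Q)q_C - (7q_C). Setting ∂π_C/∂q_C = 0: 78 - 2q_C - (q_N + q_K) = 0.
Nimbus's first-order condition: 51 - 2q_N - (q_C + q_K) = 0.
Kestrel's profit: π_K = (85 - Q)q_K - (36q_K). Setting ∂π_K/∂q_K = 0: 49 - 2q_K - (q_C + q_N) = 0.
Summing all 3 equations gives 178 − 4Q = 0, hence Q = 89/2.
Back-substituting: q_C = (78 − 89/2) = 67/2, q_N = (51 − 89/2) = 13/2, q_K = (49 − 89/2) = 9/2.
Price P = 85 - 89/2 = 81/2.
Kestrel's profit: (81/2 - 36)·(9/2) = 81/4.

20.25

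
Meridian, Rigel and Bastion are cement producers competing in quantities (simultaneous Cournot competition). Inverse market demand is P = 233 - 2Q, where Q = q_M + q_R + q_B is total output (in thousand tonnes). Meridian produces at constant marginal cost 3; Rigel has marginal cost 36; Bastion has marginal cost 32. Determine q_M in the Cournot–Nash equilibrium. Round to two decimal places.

36.50

Meridian's profit: π_M = (233 - 2Q)q_M - (3q_M). Setting ∂π_M/∂q_M = 0: 230 - 4q_M - 2(q_R + q_B) = 0.
Rigel's first-order condition: 197 - 4q_R - 2(q_M + q_B) = 0.
Bastion's profit: π_B = (233 - 2Q)q_B - (32q_B). Setting ∂π_B/∂q_B = 0: 201 - 4q_B - 2(q_M + q_R) = 0.
Adding the 3 first-order conditions: 628 − 8Q = 0, so Q = 157/2.
Back-substituting: q_M = (230 − 157)/2 = 73/2, q_R = (197 − 157)/2 = 20, q_B = (201 − 157)/2 = 22.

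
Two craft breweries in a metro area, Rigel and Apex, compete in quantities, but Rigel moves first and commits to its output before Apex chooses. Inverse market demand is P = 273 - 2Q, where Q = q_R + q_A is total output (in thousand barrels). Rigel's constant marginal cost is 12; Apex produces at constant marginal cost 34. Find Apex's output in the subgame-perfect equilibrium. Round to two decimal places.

24.38

The follower Apex best-responds to any q_R: π_A = (273 - 2Q)q_A - 34q_A.
∂π_A/∂q_A = 239 - 2q_R - 4q_A = 0 gives the reaction function q_A = (239 - 2q_R)/4.
Rigel substitutes q_A(q_R) into its own profit: π_R = q_R(273 - 2q_R - (239 - 2q_R)/2) - 12q_R = (307/2 - q_R)q_R - 12q_R.
Leader FOC: 283/2 - 2q_R = 0, so q_R = 283/4.
Then q_A = (239 - 2·(283/4))/4 = 195/8.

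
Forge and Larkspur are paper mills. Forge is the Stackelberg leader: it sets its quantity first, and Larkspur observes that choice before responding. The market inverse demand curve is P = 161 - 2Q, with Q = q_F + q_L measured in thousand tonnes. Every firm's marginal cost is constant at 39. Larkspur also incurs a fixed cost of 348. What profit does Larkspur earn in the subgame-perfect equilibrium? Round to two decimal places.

117.13

Solve by backward induction. Given q_F, the follower Larkspur maximises π_L = (161 - 2q_F - 2q_L)q_L - 39q_L.
Setting the follower's marginal profit to zero, 122 - 2q_F - 4q_L = 0, i.e. q_L = (122 - 2q_F)/4.
Forge substitutes q_L(q_F) into its own profit: π_F = q_F(161 - 2q_F - (122 - 2q_F)/2) - 39q_F = (100 - q_F)q_F - 39q_F.
The leader's first-order condition 61 - 2q_F = 0 yields q_F = 61/2.
Then q_L = (122 - 2·(61/2))/4 = 61/4.
Price P = 161 - 2·(183/4) = 139/2.
Larkspur's profit: (139/2 - 39)·(61/4) - 348 = 937/8.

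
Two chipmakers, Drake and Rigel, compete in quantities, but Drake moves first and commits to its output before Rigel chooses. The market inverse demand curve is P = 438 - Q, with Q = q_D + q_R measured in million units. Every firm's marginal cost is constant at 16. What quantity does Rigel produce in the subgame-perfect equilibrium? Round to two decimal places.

Solve by backward induction. Given q_D, the follower Rigel maximises π_R = (438 - q_D - q_R)q_R - 16q_R.
Setting the follower's marginal profit to zero, 422 - q_D - 2q_R = 0, i.e. q_R = (422 - q_D)/2.
The leader anticipates this reaction. Substituting into P = 438 - Q gives P = 227 - (1/2)q_D, so π_D = (227 - (1/2)q_D)q_D - 16q_D.
Maximising: ∂π_D/∂q_D = 211 - q_D = 0, giving q_D = 211.
Then q_R = (422 - 211)/2 = 211/2.

105.50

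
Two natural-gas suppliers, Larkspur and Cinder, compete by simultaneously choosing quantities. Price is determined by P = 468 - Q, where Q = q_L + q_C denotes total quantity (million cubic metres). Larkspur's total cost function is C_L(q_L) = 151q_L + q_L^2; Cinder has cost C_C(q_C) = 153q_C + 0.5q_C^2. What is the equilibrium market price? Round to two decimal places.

324.45

Larkspur's profit: π_L = (468 - Q)q_L - (151q_L + q_L²). Setting ∂π_L/∂q_L = 0: 317 - 4q_L - (q_C) = 0.
Cinder's first-order condition: 315 - 3q_C - (q_L) = 0.
Rearranging gives the reaction functions q_L = (317 - q_C)/4 and q_C = (315 - q_L)/3.
Substituting one into the other gives q_L = 636/11 and q_C = 943/11.
Total output Q = 1579/11, so price P = 468 - 1579/11 = 324.4545.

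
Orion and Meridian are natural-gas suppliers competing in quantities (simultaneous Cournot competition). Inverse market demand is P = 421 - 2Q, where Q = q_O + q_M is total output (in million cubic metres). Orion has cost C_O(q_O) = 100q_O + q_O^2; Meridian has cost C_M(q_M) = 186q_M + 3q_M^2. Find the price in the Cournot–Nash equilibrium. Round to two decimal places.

295.71

Orion's profit: π_O = (421 - 2Q)q_O - (100q_O + q_O²). Setting ∂π_O/∂q_O = 0: 321 - 6q_O - 2(q_M) = 0.
Meridian's profit: π_M = (421 - 2Q)q_M - (186q_M + 3q_M²). Setting ∂π_M/∂q_M = 0: 235 - 10q_M - 2(q_O) = 0.
Rearranging gives the reaction functions q_O = (321 - 2q_M)/6 and q_M = (235 - 2q_O)/10.
Substituting one into the other gives q_O = 685/14 and q_M = 96/7.
Total output Q = 877/14, so price P = 421 - 2·(877/14) = 295.7143.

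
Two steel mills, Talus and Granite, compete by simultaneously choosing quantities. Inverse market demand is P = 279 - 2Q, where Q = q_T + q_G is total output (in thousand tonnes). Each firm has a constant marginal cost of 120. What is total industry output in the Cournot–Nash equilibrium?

Each firm earns π_i = (279 - 2Q)q_i - 120q_i.
Setting ∂π_i/∂q_i = 0 with rivals' quantities fixed: 159 - 4q_i - 2q_j = 0.
By symmetry each firm produces the same amount; substituting q_j = q_i yields q_i = 159/6 = 53/2.
Total output Q = 53/2 + 53/2 = 53.

53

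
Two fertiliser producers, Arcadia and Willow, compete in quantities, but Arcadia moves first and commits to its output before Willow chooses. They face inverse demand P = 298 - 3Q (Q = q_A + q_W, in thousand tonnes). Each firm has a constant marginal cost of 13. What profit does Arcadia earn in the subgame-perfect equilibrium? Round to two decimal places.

3384.38

Solve by backward induction. Given q_A, the follower Willow maximises π_W = (298 - 3q_A - 3q_W)q_W - 13q_W.
∂π_W/∂q_W = 285 - 3q_A - 6q_W = 0 gives the reaction function q_W = (285 - 3q_A)/6.
Arcadia substitutes q_W(q_A) into its own profit: π_A = q_A(298 - 3q_A - (285 - 3q_A)/2) - 13q_A = (311/2 - (3/2)q_A)q_A - 13q_A.
The leader's first-order condition 285/2 - 3q_A = 0 yields q_A = 95/2.
Then q_W = (285 - 3·(95/2))/6 = 95/4.
Price P = 298 - 3·(285/4) = 337/4.
Arcadia's profit: (337/4 - 13)·(95/2) = 3384.3750.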